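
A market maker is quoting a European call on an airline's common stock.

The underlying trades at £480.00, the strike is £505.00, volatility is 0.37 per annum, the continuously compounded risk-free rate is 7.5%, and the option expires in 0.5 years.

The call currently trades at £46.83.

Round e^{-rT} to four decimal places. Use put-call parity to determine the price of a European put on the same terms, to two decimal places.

exp(−rT) = exp(−0.075·0.5) = 0.9632
Put-call parity: C − P = S − K·e^(−rT) = 480 − 505·0.9632 = 480 − 486.4160 = -6.4160
P = C − (C − P) = 46.83 − (-6.4160) = 53.2460

£53.25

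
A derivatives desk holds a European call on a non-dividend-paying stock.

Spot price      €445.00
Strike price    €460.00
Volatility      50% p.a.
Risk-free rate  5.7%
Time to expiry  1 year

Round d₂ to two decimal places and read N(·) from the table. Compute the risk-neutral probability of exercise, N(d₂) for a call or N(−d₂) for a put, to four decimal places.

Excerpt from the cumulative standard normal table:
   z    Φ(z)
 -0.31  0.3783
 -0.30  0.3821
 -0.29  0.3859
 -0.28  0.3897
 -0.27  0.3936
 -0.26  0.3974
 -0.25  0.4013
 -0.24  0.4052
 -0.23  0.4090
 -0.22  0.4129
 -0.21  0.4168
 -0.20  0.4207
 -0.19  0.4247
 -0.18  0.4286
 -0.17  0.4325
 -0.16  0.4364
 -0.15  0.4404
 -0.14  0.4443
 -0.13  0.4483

σ√T = 0.5 × 1.0000 = 0.5000
d₁ = [ln(445/460) + (0.057 + 0.5²/2)·1] / 0.5000 = [-0.0332 + 0.1820] / 0.5000 = 0.2977 → 0.30
d₂ = d₁ − σ√T = 0.2977 − 0.5000 = -0.2023 → -0.20
Risk-neutral Pr[S_T > K] = N(d₂) = N(-0.20) = 0.4207

0.4207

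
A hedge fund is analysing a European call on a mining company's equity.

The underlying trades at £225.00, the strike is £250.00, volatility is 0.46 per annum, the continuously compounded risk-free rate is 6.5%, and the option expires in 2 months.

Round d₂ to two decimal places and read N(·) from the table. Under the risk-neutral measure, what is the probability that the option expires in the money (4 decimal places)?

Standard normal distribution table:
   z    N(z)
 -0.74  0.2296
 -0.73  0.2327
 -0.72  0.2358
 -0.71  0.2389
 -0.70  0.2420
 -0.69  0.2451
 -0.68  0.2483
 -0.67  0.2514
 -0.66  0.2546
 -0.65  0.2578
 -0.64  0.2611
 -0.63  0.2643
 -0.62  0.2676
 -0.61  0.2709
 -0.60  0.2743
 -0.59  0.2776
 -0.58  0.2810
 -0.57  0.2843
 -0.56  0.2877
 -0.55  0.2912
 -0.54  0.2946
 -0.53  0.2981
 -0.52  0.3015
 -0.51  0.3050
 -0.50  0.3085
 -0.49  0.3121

0.2743

T = 0.1667;  σ√T = 0.1878
d₁ = [ln(225/250) + (0.065 + ½·0.46²)·0.1667] / (σ√T) = (-0.1054 + 0.0285) / 0.1878 = -0.4095 ⇒ -0.41
d₂ = -0.4095 − 0.1878 = -0.5973 ⇒ -0.60
Risk-neutral Pr[S_T > K] = N(d₂) = N(-0.60) = 0.2743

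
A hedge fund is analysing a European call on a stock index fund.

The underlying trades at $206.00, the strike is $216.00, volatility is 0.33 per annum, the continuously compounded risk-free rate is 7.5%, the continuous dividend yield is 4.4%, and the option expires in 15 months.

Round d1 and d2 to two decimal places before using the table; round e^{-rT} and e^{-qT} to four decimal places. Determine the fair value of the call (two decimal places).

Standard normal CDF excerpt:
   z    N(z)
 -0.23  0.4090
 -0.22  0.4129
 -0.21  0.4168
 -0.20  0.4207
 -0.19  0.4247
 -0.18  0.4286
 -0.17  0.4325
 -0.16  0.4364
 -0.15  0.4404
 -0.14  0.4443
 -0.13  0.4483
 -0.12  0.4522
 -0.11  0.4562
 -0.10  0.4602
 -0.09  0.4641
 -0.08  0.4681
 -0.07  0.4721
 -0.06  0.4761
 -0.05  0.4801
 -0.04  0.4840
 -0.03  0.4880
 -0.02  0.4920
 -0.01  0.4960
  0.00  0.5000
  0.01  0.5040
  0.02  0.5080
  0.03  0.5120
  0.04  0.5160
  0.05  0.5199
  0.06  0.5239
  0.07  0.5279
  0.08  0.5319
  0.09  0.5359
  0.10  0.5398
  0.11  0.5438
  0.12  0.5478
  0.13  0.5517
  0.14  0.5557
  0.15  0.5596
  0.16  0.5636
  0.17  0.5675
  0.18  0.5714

$27.92

σ√T = 0.33 × 1.1180 = 0.3690
d₁ = [ln(206/216) + (0.075 − 0.044 + 0.33²/2)·1.25] / 0.3690 = [-0.0474 + 0.1068] / 0.3690 = 0.1610 which rounds to 0.16
d₂ = d₁ − σ√T = 0.1610 − 0.3690 = -0.2079 which rounds to -0.21
e^(−qT) = e^(−0.044·1.25) = 0.9465;  e^(−rT) = e^(−0.075·1.25) = 0.9105
N(d₁) = N(0.16) = 0.5636;  N(d₂) = N(-0.21) = 0.4168
C = 206·0.9465·0.5636 − 216·0.9105·0.4168 = 109.8902 − 81.9712 = 27.9189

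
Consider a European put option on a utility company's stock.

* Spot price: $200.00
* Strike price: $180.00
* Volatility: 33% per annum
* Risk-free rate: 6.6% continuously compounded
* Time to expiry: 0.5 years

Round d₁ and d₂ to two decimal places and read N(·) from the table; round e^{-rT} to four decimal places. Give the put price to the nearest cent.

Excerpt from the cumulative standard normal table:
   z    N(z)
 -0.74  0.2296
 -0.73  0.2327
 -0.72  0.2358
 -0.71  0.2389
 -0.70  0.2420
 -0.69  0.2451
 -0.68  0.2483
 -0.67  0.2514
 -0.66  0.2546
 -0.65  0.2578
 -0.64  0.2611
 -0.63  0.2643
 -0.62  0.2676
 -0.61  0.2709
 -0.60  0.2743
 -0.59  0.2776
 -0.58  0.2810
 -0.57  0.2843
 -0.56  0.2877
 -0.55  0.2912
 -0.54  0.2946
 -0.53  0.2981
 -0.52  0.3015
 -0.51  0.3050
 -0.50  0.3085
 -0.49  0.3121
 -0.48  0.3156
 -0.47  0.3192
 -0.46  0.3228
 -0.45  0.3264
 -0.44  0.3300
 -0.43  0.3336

T = 0.5;  σ√T = 0.2333
d₁ = [ln(200/180) + (0.066 + 0.33²/2)·0.5] / 0.2333 = [0.1054 + 0.0602] / 0.2333 = 0.7096 → 0.71
d₂ = d₁ − σ√T = 0.7096 − 0.2333 = 0.4763 → 0.48
exp(−rT) = exp(−0.066·0.5) = 0.9675
N(−d₂) = N(-0.48) = 0.3156;  N(−d₁) = N(-0.71) = 0.2389
P = 180·0.9675·0.3156 − 200·0.2389 = 54.9617 − 47.7800 = 7.1817

$7.18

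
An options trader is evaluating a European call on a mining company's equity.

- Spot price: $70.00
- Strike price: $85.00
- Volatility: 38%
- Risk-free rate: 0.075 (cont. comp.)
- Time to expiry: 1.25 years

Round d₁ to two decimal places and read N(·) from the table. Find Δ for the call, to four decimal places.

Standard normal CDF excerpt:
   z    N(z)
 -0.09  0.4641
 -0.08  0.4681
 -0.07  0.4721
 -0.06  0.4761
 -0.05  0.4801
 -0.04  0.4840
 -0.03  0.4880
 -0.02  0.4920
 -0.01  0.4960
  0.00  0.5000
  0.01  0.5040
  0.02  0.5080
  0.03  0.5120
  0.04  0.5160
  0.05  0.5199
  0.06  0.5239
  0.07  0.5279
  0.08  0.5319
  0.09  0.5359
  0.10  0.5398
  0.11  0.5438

T = 1.25;  σ√T = 0.4249
d₁ = [ln(70/85) + (0.075 + 0.38²/2)·1.25] / 0.4249 = [-0.1942 + 0.1840] / 0.4249 = -0.0239 which rounds to -0.02
N(d₁) = N(-0.02) = 0.4920
Δ_call = N(d₁) = 0.4920

0.4920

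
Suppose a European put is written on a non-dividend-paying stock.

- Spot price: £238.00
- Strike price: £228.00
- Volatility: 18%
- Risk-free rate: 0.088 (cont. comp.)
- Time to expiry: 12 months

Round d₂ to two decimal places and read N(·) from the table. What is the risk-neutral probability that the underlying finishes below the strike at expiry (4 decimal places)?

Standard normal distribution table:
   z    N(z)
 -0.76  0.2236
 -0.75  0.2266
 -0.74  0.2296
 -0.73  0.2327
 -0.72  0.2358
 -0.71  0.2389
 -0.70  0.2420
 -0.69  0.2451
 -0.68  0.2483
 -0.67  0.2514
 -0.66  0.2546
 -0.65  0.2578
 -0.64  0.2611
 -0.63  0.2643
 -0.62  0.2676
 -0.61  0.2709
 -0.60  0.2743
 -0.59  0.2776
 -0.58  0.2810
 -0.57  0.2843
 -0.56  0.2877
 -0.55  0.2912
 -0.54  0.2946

0.2611

T = 1;  σ√T = 0.1800
d₁ = [ln(238/228) + (0.088 + 0.18²/2)·1] / 0.1800 = [0.0429 + 0.1042] / 0.1800 = 0.8174 ⇒ 0.82
d₂ = d₁ − σ√T = 0.8174 − 0.1800 = 0.6374 ⇒ 0.64
Pr(exercise) under Q = N(−d₂) = N(-0.64) = 0.2611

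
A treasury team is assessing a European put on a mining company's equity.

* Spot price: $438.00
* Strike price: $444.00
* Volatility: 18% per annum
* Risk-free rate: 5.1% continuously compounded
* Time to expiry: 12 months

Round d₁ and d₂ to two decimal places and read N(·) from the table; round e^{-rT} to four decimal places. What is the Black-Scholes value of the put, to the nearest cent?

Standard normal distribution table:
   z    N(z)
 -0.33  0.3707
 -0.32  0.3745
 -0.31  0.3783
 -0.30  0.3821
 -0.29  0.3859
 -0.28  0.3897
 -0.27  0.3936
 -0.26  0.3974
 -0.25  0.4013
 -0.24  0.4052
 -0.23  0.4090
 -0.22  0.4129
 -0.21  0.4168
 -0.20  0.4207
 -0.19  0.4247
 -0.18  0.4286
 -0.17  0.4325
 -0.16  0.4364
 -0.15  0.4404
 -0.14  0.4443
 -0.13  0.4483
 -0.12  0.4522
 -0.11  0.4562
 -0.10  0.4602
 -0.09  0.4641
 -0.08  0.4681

$23.44

T = 1;  σ√T = 0.1800
d₁ = [ln(438/444) + (0.051 + ½·0.18²)·1] / (σ√T) = (-0.0136 + 0.0672) / 0.1800 = 0.2977 → 0.30
d₂ = 0.2977 − 0.1800 = 0.1177 → 0.12
e^(−rT) = e^(−0.051·1) = 0.9503
N(−d₂) = N(-0.12) = 0.4522;  N(−d₁) = N(-0.30) = 0.3821
P = 444·0.9503·0.4522 − 438·0.3821 = 190.7982 − 167.3598 = 23.4384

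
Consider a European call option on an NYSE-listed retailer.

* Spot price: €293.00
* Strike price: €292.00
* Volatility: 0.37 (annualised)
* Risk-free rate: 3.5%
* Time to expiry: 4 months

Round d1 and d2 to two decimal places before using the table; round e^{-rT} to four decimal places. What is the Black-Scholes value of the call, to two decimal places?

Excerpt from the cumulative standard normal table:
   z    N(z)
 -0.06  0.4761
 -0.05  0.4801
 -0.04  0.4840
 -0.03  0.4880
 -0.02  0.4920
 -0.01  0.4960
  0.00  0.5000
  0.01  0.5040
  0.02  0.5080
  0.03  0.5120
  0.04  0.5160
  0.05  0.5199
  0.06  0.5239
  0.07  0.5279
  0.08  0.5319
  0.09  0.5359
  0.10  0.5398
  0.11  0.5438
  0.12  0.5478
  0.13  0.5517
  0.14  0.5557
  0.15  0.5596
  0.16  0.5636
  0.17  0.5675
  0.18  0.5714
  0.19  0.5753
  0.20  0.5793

€27.73

T = 0.3333;  σ√T = 0.2136
d₁ = [ln(293/292) + (0.035 + 0.37²/2)·0.3333] / 0.2136 = [0.0034 + 0.0345] / 0.2136 = 0.1774 ≈ 0.18
d₂ = d₁ − σ√T = 0.1774 − 0.2136 = -0.0362 ≈ -0.04
e^(−rT) = e^(−0.035·0.3333) = 0.9884
N(d₁) = N(0.18) = 0.5714;  N(d₂) = N(-0.04) = 0.4840
C = 293·0.5714 − 292·0.9884·0.4840 = 167.4202 − 139.6886 = 27.7316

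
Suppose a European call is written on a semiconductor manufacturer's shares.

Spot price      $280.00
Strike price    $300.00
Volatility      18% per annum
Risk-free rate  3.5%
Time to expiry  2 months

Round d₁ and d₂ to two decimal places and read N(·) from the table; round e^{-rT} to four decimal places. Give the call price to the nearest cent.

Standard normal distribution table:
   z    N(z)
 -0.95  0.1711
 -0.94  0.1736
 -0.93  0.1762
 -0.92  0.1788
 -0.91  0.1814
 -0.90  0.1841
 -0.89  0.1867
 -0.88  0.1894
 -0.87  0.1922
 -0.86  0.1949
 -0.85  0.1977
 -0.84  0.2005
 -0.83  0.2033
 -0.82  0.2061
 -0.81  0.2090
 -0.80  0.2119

T = 0.1667;  σ√T = 0.0735
ln(S/K) + (r + σ²/2)T = ln(280/300) + (0.035 + 0.18²/2)·0.1667 = -0.0690 + 0.0085 = -0.0605
d₁ = -0.0605 / 0.0735 = -0.8228 ⇒ -0.82
d₂ = d₁ − σ√T = -0.8228 − 0.0735 = -0.8962 ⇒ -0.90
exp(−rT) = exp(−0.035·0.1667) = 0.9942
N(d₁) = N(-0.82) = 0.2061;  N(d₂) = N(-0.90) = 0.1841
C = 280·0.2061 − 300·0.9942·0.1841 = 57.7080 − 54.9097 = 2.7983

$2.80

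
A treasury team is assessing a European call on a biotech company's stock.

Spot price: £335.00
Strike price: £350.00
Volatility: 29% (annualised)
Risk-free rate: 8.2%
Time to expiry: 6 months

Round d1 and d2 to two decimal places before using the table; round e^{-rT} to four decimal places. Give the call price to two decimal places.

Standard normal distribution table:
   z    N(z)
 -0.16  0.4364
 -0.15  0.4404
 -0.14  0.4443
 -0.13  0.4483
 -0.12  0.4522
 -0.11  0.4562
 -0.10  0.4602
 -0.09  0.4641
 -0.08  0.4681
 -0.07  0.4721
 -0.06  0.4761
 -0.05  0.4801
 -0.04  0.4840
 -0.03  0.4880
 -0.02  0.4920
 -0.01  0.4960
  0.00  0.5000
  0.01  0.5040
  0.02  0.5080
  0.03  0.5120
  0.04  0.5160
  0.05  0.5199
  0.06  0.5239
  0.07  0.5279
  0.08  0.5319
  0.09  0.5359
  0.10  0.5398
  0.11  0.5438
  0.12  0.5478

£27.62

σ√T = 0.29 × 0.7071 = 0.2051
d₁ = [ln(335/350) + (0.082 + 0.29²/2)·0.5] / 0.2051 = [-0.0438 + 0.0620] / 0.2051 = 0.0889 → 0.09
d₂ = d₁ − σ√T = 0.0889 − 0.2051 = -0.1162 → -0.12
exp(−rT) = exp(−0.082·0.5) = 0.9598
N(d₁) = N(0.09) = 0.5359;  N(d₂) = N(-0.12) = 0.4522
C = 335·0.5359 − 350·0.9598·0.4522 = 179.5265 − 151.9075 = 27.6190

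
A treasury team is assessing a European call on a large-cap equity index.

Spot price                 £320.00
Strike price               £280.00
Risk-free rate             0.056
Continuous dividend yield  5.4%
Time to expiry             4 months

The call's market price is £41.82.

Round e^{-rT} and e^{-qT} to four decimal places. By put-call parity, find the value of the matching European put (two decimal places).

e^(−qT) = e^(−0.054·0.3333) = 0.9822;  e^(−rT) = e^(−0.056·0.3333) = 0.9815
Put-call parity: C − P = S·e^(−qT) − K·e^(−rT) = 320·0.9822 − 280·0.9815 = 314.3040 − 274.8200 = 39.4840
P = C − (C − P) = 41.82 − (39.4840) = 2.3360

£2.34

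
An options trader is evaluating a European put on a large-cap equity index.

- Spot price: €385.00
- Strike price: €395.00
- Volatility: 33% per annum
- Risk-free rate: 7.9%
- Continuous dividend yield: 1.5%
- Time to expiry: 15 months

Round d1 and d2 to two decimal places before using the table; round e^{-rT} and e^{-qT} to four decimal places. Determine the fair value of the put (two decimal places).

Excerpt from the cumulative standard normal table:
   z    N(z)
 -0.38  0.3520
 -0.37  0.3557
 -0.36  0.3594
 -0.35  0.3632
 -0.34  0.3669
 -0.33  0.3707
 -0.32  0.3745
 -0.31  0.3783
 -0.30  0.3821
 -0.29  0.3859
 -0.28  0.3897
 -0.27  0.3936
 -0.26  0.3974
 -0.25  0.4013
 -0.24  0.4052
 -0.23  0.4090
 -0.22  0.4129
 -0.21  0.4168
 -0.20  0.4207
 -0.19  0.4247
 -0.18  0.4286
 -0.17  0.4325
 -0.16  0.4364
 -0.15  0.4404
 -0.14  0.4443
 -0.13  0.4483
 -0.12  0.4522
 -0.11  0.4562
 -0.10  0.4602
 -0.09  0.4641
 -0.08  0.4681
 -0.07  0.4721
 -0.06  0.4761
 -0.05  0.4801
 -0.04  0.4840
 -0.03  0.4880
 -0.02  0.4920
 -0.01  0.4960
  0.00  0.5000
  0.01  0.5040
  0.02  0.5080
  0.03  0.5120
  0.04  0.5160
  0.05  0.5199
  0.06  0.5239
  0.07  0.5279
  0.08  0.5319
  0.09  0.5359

€44.60

T = 1.25;  σ√T = 0.3690
ln(S/K) + (r − q + σ²/2)T = ln(385/395) + (0.079 − 0.015 + 0.33²/2)·1.25 = -0.0256 + 0.1481 = 0.1224
d₁ = 0.1224 / 0.3690 = 0.3318 → 0.33
d₂ = d₁ − σ√T = 0.3318 − 0.3690 = -0.0371 → -0.04
exp(−qT) = exp(−0.015·1.25) = 0.9814;  exp(−rT) = exp(−0.079·1.25) = 0.9060
N(−d₂) = N(0.04) = 0.5160;  N(−d₁) = N(-0.33) = 0.3707
P = 395·0.9060·0.5160 − 385·0.9814·0.3707 = 184.6609 − 140.0649 = 44.5960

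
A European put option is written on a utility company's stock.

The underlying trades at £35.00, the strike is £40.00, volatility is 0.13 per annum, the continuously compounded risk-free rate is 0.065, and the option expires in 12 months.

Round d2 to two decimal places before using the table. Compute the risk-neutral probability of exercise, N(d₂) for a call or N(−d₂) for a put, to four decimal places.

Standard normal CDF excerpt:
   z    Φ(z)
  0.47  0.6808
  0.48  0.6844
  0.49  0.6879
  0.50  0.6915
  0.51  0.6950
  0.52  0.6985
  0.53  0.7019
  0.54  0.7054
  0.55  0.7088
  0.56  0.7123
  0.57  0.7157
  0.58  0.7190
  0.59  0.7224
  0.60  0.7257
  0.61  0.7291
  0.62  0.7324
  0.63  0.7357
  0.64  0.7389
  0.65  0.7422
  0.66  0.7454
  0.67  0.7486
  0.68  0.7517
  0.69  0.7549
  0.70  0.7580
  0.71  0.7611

0.7224

σ√T = 0.13·√1 = 0.1300
d₁ = [ln(35/40) + (0.065 + 0.13²/2)·1] / 0.1300 = [-0.1335 + 0.0735] / 0.1300 = -0.4622 ≈ -0.46
d₂ = d₁ − σ√T = -0.4622 − 0.1300 = -0.5922 ≈ -0.59
Pr(exercise) under Q = N(−d₂) = N(0.59) = 0.7224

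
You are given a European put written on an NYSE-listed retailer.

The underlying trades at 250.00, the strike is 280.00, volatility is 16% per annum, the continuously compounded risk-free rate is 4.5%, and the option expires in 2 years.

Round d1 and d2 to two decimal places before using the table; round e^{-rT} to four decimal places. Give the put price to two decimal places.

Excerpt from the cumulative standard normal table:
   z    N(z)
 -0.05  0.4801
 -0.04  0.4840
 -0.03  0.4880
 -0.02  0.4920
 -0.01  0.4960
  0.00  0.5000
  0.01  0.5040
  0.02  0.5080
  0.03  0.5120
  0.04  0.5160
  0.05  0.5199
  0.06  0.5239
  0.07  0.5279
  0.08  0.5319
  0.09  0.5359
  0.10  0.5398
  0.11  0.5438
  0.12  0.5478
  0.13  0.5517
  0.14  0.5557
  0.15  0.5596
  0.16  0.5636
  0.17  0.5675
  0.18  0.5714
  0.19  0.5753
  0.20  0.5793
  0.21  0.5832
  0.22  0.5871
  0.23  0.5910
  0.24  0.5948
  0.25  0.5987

σ√T = 0.16·√2 = 0.2263
ln(S/K) + (r + σ²/2)T = ln(250/280) + (0.045 + 0.16²/2)·2 = -0.1133 + 0.1156 = 0.0023
d₁ = 0.0023 / 0.2263 = 0.0100 → 0.01
d₂ = d₁ − σ√T = 0.0100 − 0.2263 = -0.2162 → -0.22
exp(−rT) = exp(−0.045·2) = 0.9139
N(−d₂) = N(0.22) = 0.5871;  N(−d₁) = N(-0.01) = 0.4960
P = 280·0.9139·0.5871 − 250·0.4960 = 150.2342 − 124.0000 = 26.2342

26.23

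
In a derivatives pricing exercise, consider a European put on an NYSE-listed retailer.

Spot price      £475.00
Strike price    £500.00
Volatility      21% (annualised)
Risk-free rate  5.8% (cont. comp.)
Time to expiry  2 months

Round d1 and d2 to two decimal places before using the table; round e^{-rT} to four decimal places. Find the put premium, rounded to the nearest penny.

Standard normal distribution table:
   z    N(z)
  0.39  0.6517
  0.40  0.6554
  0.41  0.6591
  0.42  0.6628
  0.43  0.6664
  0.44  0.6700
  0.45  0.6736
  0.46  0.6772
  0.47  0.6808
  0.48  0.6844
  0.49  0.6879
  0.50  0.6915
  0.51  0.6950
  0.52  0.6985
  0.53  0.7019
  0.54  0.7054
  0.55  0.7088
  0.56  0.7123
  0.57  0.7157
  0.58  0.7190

σ√T = 0.21 × 0.4082 = 0.0857
d₁ = [ln(475/500) + (0.058 + ½·0.21²)·0.1667] / (σ√T) = (-0.0513 + 0.0133) / 0.0857 = -0.4427 ⇒ -0.44
d₂ = -0.4427 − 0.0857 = -0.5284 ⇒ -0.53
exp(−rT) = exp(−0.058·0.1667) = 0.9904
P = 500·0.9904·N(0.53) − 475·N(0.44) = 500·0.9904·0.7019 − 475·0.6700 = 347.5809 − 318.2500 = 29.3309

£29.33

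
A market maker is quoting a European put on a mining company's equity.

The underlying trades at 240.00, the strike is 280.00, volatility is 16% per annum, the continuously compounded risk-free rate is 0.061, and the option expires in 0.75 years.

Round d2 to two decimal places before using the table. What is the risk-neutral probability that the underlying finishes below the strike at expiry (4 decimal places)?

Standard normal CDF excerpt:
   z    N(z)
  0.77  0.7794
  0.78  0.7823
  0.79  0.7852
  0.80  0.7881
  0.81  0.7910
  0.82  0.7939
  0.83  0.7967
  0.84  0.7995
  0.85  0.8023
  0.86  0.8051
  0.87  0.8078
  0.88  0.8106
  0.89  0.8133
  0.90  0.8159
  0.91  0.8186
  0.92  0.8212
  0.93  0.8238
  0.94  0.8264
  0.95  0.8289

0.8023

T = 0.75;  σ√T = 0.1386
d₁ = [ln(240/280) + (0.061 + ½·0.16²)·0.75] / (σ√T) = (-0.1542 + 0.0554) / 0.1386 = -0.7130 which rounds to -0.71
d₂ = -0.7130 − 0.1386 = -0.8516 which rounds to -0.85
Risk-neutral Pr[S_T < K] = N(−d₂) = N(0.85) = 0.8023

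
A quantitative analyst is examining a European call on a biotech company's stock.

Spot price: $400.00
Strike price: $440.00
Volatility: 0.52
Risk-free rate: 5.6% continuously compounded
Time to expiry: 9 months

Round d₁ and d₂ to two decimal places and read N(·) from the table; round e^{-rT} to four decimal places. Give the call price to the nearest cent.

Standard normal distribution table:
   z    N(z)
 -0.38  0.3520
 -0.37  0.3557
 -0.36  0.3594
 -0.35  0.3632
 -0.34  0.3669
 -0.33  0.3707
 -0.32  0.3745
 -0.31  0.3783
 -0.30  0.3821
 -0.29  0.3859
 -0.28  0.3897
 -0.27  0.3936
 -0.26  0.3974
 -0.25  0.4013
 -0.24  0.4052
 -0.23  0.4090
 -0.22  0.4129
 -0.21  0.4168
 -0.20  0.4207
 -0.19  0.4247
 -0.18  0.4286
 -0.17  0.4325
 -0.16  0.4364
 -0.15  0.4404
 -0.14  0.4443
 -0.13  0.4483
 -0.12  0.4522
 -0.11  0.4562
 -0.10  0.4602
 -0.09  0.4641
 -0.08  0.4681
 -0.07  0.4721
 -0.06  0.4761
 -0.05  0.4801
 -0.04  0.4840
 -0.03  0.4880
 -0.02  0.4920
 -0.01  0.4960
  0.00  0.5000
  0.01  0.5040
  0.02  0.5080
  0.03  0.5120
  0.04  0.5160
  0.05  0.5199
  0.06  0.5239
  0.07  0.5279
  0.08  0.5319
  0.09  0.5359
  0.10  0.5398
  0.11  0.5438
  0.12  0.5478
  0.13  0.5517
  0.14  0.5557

T = 0.75;  σ√T = 0.4503
d₁ = [ln(400/440) + (0.056 + 0.52²/2)·0.75] / 0.4503 = [-0.0953 + 0.1434] / 0.4503 = 0.1068 ⇒ 0.11
d₂ = d₁ − σ√T = 0.1068 − 0.4503 = -0.3435 ⇒ -0.34
e^(−rT) = e^(−0.056·0.75) = 0.9589
C = 400·N(0.11) − 440·0.9589·N(-0.34) = 400·0.5438 − 440·0.9589·0.3669 = 217.5200 − 154.8010 = 62.7190

$62.72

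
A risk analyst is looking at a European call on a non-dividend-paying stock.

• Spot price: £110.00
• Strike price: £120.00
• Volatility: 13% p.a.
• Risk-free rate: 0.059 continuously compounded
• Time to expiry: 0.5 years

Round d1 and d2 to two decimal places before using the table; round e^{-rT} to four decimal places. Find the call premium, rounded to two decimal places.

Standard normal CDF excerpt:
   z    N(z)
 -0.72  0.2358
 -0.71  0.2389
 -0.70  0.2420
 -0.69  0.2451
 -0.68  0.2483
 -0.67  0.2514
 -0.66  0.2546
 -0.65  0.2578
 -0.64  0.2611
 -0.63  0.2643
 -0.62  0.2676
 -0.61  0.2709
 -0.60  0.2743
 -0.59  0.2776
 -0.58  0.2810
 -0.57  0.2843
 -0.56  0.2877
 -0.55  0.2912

T = 0.5;  σ√T = 0.0919
ln(S/K) + (r + σ²/2)T = ln(110/120) + (0.059 + 0.13²/2)·0.5 = -0.0870 + 0.0337 = -0.0533
d₁ = -0.0533 / 0.0919 = -0.5797 → -0.58
d₂ = d₁ − σ√T = -0.5797 − 0.0919 = -0.6716 → -0.67
exp(−rT) = exp(−0.059·0.5) = 0.9709
N(d₁) = N(-0.58) = 0.2810;  N(d₂) = N(-0.67) = 0.2514
C = 110·0.2810 − 120·0.9709·0.2514 = 30.9100 − 29.2901 = 1.6199

£1.62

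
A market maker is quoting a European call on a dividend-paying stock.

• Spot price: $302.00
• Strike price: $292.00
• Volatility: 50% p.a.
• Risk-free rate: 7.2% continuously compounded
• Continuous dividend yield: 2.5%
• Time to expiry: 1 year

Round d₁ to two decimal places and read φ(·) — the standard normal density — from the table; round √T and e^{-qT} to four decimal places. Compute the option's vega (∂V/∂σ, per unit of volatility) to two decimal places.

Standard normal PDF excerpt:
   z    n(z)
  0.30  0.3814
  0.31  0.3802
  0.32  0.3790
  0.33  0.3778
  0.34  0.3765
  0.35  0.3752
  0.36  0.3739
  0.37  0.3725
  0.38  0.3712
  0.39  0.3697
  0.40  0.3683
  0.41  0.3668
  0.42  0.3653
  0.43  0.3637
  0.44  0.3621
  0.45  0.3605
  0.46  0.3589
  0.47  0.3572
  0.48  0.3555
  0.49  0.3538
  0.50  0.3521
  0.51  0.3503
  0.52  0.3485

108.04

σ√T = 0.5 × 1.0000 = 0.5000
d₁ = [ln(302/292) + (0.072 − 0.025 + 0.5²/2)·1] / 0.5000 = [0.0337 + 0.1720] / 0.5000 = 0.4113 which rounds to 0.41
√T = √1 = 1.0000
φ(d₁) = φ(0.41) = 0.3668
exp(−qT) = exp(−0.025·1) = 0.9753
vega = S·exp(−qT)·φ(d₁)·√T = 302·0.9753·0.3668·1.0000 = 108.0375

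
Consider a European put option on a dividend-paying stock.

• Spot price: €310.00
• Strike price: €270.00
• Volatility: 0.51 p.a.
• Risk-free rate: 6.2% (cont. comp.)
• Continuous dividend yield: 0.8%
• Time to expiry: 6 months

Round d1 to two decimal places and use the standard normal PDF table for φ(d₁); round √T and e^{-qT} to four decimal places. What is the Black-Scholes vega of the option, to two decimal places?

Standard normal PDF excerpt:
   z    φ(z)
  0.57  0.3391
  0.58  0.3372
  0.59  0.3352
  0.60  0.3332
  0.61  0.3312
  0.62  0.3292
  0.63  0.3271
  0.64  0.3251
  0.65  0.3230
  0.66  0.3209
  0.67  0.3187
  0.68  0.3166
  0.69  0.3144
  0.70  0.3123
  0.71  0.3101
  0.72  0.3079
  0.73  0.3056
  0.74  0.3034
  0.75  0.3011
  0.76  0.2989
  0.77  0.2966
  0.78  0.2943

70.98

σ√T = 0.51 × 0.7071 = 0.3606
d₁ = [ln(310/270) + (0.062 − 0.008 + 0.51²/2)·0.5] / 0.3606 = [0.1382 + 0.0920] / 0.3606 = 0.6383 ⇒ 0.64
√T = √0.5 = 0.7071
φ(d₁) = φ(0.64) = 0.3251
exp(−qT) = exp(−0.008·0.5) = 0.9960
vega = S·exp(−qT)·φ(d₁)·√T = 310·0.9960·0.3251·0.7071 = 70.9772
(Call and put vega coincide under Black-Scholes.)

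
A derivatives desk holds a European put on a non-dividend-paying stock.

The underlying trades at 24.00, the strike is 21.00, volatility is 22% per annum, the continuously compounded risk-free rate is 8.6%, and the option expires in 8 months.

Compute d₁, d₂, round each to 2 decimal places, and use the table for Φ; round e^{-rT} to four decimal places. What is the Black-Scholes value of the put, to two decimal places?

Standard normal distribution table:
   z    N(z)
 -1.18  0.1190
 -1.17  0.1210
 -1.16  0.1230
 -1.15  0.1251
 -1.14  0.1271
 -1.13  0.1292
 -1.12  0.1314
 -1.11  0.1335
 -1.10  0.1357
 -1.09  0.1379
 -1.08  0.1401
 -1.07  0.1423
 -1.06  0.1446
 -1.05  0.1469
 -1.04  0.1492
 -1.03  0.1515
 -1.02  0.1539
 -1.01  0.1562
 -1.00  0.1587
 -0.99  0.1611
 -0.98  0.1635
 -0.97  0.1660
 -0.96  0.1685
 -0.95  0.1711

T = 0.6667;  σ√T = 0.1796
d₁ = [ln(24/21) + (0.086 + 0.22²/2)·0.6667] / 0.1796 = [0.1335 + 0.0735] / 0.1796 = 1.1524 ≈ 1.15
d₂ = d₁ − σ√T = 1.1524 − 0.1796 = 0.9727 ≈ 0.97
e^(−rT) = e^(−0.086·0.6667) = 0.9443
P = 21·0.9443·N(-0.97) − 24·N(-1.15) = 21·0.9443·0.1660 − 24·0.1251 = 3.2918 − 3.0024 = 0.2894

0.29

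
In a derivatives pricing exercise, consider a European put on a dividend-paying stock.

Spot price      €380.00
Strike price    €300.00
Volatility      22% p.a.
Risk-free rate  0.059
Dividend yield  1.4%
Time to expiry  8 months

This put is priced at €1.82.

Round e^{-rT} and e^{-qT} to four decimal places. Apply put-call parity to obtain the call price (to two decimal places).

e^(−qT) = e^(−0.014·0.6667) = 0.9907;  e^(−rT) = e^(−0.059·0.6667) = 0.9614
Put-call parity: C − P = S·e^(−qT) − K·e^(−rT) = 380·0.9907 − 300·0.9614 = 376.4660 − 288.4200 = 88.0460
C = P + (C − P) = 1.82 + (88.0460) = 89.8660

€89.87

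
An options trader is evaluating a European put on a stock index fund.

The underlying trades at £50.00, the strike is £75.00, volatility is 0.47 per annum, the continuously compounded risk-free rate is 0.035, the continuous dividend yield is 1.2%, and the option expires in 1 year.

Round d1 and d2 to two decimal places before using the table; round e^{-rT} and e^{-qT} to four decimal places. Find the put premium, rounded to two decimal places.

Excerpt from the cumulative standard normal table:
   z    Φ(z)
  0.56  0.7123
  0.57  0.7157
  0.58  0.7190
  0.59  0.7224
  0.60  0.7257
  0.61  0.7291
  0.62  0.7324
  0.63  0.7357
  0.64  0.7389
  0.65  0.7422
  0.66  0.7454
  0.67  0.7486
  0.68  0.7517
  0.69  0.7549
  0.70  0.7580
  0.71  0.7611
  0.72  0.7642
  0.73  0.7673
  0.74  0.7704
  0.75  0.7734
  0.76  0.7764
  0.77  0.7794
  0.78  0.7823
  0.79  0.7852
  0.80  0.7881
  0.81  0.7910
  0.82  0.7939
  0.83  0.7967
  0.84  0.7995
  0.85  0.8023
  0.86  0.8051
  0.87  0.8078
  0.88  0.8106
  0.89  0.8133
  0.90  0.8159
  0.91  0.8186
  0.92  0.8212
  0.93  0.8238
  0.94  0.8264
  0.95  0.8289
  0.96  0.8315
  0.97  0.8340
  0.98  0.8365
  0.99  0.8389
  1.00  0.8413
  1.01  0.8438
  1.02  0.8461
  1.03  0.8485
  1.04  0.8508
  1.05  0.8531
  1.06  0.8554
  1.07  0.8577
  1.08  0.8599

T = 1;  σ√T = 0.4700
ln(S/K) + (r − q + σ²/2)T = ln(50/75) + (0.035 − 0.012 + 0.47²/2)·1 = -0.4055 + 0.1334 = -0.2720
d₁ = -0.2720 / 0.4700 = -0.5788 which rounds to -0.58
d₂ = d₁ − σ√T = -0.5788 − 0.4700 = -1.0488 which rounds to -1.05
e^(−qT) = e^(−0.012·1) = 0.9881;  e^(−rT) = e^(−0.035·1) = 0.9656
P = 75·0.9656·N(1.05) − 50·0.9881·N(0.58) = 75·0.9656·0.8531 − 50·0.9881·0.7190 = 61.7815 − 35.5222 = 26.2593

£26.26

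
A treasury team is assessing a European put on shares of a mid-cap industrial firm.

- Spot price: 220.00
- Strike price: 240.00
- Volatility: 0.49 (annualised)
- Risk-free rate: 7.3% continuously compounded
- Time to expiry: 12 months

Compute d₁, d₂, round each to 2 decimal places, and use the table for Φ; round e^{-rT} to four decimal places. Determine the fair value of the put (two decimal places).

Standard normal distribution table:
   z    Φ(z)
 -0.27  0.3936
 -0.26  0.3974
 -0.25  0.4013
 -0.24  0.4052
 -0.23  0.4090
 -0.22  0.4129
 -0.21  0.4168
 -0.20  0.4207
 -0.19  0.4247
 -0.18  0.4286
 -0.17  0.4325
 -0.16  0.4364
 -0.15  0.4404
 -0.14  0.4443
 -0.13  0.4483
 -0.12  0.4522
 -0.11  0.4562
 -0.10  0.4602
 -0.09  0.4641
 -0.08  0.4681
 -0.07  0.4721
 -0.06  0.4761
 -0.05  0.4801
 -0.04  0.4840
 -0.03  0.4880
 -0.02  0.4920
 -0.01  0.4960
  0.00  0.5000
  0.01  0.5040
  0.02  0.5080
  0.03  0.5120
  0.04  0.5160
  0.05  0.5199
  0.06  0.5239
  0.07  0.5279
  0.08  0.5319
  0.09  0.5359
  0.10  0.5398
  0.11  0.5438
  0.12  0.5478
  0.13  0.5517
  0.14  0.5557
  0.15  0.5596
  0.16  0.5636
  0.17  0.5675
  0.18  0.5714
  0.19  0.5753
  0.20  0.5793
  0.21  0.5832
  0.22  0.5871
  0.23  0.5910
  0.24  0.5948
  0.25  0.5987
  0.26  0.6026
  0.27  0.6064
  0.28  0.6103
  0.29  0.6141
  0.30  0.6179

44.45

T = 1;  σ√T = 0.4900
d₁ = [ln(220/240) + (0.073 + 0.49²/2)·1] / 0.4900 = [-0.0870 + 0.1930] / 0.4900 = 0.2164 ⇒ 0.22
d₂ = d₁ − σ√T = 0.2164 − 0.4900 = -0.2736 ⇒ -0.27
e^(−rT) = e^(−0.073·1) = 0.9296
P = 240·0.9296·N(0.27) − 220·N(-0.22) = 240·0.9296·0.6064 − 220·0.4129 = 135.2903 − 90.8380 = 44.4523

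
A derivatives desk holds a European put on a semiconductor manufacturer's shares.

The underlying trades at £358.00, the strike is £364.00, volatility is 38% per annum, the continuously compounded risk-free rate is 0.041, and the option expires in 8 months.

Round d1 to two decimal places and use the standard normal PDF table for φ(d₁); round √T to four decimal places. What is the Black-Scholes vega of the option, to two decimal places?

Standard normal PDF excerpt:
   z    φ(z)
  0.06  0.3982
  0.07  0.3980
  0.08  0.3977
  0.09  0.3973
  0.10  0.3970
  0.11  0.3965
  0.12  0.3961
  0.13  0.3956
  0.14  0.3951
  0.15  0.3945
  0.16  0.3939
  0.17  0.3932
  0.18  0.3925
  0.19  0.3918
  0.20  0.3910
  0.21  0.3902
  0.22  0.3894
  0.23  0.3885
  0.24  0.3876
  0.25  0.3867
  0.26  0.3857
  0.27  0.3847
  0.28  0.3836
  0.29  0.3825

114.53

σ√T = 0.38·√0.6667 = 0.3103
d₁ = [ln(358/364) + (0.041 + 0.38²/2)·0.6667] / 0.3103 = [-0.0166 + 0.0755] / 0.3103 = 0.1897 which rounds to 0.19
√T = √0.6667 = 0.8165
φ(d₁) = φ(0.19) = 0.3918
vega = S·φ(d₁)·√T = 358·0.3918·0.8165 = 114.5259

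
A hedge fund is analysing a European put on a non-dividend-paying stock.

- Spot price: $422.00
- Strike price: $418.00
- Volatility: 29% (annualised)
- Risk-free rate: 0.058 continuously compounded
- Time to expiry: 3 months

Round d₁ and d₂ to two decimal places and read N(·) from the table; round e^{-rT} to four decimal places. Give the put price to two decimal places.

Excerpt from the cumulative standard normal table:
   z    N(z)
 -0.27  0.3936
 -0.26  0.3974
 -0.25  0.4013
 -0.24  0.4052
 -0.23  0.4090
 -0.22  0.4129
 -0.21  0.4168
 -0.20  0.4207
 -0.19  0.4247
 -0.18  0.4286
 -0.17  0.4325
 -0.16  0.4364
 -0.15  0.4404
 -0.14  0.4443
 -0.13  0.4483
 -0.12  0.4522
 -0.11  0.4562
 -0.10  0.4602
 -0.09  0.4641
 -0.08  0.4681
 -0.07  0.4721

σ√T = 0.29·√0.25 = 0.1450
ln(S/K) + (r + σ²/2)T = ln(422/418) + (0.058 + 0.29²/2)·0.25 = 0.0095 + 0.0250 = 0.0345
d₁ = 0.0345 / 0.1450 = 0.2382 → 0.24
d₂ = d₁ − σ√T = 0.2382 − 0.1450 = 0.0932 → 0.09
e^(−rT) = e^(−0.058·0.25) = 0.9856
N(−d₂) = N(-0.09) = 0.4641;  N(−d₁) = N(-0.24) = 0.4052
P = 418·0.9856·0.4641 − 422·0.4052 = 191.2003 − 170.9944 = 20.2059

$20.21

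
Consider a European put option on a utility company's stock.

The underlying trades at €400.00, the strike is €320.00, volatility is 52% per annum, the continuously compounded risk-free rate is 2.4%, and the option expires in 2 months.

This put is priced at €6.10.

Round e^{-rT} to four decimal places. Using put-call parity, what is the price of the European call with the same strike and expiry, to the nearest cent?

€87.38

e^(−rT) = e^(−0.024·0.1667) = 0.9960
Put-call parity: C − P = S − K·e^(−rT) = 400 − 320·0.9960 = 400 − 318.7200 = 81.2800
C = P + (C − P) = 6.10 + (81.2800) = 87.3800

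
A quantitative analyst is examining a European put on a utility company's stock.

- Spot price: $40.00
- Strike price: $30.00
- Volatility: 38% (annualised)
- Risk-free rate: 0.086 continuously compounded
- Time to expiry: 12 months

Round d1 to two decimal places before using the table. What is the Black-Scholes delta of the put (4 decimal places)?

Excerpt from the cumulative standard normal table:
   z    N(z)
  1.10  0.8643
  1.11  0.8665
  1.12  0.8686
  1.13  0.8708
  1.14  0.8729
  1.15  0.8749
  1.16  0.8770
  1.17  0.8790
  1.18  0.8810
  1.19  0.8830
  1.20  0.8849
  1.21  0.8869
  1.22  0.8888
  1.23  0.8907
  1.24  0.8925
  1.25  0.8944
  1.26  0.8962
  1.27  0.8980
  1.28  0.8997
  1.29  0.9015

T = 1;  σ√T = 0.3800
d₁ = [ln(40/30) + (0.086 + 0.38²/2)·1] / 0.3800 = [0.2877 + 0.1582] / 0.3800 = 1.1734 ⇒ 1.17
N(d₁) = N(1.17) = 0.8790
Δ_put = N(d₁) − 1 = 0.8790 − 1 = -0.1210

-0.1210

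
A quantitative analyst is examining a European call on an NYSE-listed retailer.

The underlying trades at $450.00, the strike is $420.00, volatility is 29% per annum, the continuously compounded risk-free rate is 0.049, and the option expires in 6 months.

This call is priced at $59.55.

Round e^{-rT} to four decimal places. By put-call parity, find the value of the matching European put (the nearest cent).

e^(−rT) = e^(−0.049·0.5) = 0.9758
Put-call parity: C − P = S − K·e^(−rT) = 450 − 420·0.9758 = 450 − 409.8360 = 40.1640
P = C − (C − P) = 59.55 − (40.1640) = 19.3860

$19.39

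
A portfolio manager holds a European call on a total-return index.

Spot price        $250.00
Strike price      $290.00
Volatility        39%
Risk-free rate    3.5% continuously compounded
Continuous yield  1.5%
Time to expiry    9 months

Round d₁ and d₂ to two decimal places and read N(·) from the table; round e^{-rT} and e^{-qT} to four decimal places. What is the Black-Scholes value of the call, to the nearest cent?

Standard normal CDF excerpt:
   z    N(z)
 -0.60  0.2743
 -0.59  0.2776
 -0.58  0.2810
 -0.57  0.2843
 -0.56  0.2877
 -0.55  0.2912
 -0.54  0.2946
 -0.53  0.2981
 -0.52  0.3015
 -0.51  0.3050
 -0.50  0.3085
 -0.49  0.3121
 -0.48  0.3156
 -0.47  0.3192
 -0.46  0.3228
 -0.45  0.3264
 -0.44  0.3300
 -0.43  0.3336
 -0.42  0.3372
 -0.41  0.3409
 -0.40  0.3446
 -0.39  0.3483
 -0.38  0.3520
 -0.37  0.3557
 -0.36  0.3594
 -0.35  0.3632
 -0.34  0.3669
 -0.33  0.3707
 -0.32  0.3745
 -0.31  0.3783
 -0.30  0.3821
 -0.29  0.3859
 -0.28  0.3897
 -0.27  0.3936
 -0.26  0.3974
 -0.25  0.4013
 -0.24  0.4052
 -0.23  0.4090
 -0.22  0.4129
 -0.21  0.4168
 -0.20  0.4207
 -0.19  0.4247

σ√T = 0.39·√0.75 = 0.3377
d₁ = [ln(250/290) + (0.035 − 0.015 + ½·0.39²)·0.75] / (σ√T) = (-0.1484 + 0.0720) / 0.3377 = -0.2262 → -0.23
d₂ = -0.2262 − 0.3377 = -0.5639 → -0.56
e^(−qT) = e^(−0.015·0.75) = 0.9888;  e^(−rT) = e^(−0.035·0.75) = 0.9741
C = 250·0.9888·N(-0.23) − 290·0.9741·N(-0.56) = 250·0.9888·0.4090 − 290·0.9741·0.2877 = 101.1048 − 81.2721 = 19.8327

$19.83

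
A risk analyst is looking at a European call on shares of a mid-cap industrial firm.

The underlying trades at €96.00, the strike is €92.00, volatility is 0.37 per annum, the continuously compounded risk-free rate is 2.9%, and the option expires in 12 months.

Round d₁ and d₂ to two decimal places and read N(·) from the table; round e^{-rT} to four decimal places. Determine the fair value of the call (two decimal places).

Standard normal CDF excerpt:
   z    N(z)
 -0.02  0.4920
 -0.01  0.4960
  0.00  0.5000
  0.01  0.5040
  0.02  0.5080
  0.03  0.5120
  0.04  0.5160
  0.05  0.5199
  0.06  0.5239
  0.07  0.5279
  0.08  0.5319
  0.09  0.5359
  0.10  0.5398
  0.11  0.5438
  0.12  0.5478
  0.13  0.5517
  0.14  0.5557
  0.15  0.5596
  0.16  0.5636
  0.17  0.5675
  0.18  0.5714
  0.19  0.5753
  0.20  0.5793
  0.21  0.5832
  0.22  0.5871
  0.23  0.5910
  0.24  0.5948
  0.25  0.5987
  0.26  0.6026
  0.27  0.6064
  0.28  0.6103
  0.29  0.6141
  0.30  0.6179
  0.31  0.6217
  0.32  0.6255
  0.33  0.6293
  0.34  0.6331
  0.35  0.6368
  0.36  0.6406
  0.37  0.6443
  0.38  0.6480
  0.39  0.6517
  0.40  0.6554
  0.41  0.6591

T = 1;  σ√T = 0.3700
d₁ = [ln(96/92) + (0.029 + 0.37²/2)·1] / 0.3700 = [0.0426 + 0.0974] / 0.3700 = 0.3784 → 0.38
d₂ = d₁ − σ√T = 0.3784 − 0.3700 = 0.0084 → 0.01
exp(−rT) = exp(−0.029·1) = 0.9714
C = 96·N(0.38) − 92·0.9714·N(0.01) = 96·0.6480 − 92·0.9714·0.5040 = 62.2080 − 45.0419 = 17.1661

€17.17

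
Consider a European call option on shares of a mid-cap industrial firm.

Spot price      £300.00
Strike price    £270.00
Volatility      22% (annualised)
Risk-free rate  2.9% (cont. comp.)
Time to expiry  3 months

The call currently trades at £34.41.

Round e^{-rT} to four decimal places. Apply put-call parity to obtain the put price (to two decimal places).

£2.47

e^(−rT) = e^(−0.029·0.25) = 0.9928
Put-call parity: C − P = S − K·e^(−rT) = 300 − 270·0.9928 = 300 − 268.0560 = 31.9440
P = C − (C − P) = 34.41 − (31.9440) = 2.4660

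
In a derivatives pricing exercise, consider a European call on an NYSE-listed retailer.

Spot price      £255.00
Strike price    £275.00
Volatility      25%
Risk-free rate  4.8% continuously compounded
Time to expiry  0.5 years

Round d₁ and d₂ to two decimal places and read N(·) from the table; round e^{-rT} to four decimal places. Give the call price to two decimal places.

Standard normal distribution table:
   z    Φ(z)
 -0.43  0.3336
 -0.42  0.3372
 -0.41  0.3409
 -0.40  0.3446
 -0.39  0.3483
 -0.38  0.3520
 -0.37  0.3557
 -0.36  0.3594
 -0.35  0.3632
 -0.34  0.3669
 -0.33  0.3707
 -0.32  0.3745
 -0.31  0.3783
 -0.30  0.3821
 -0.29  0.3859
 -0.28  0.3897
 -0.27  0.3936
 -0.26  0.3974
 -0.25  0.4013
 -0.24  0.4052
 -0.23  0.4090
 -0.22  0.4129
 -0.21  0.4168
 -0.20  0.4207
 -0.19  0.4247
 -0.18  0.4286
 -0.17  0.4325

£12.77

σ√T = 0.25·√0.5 = 0.1768
ln(S/K) + (r + σ²/2)T = ln(255/275) + (0.048 + 0.25²/2)·0.5 = -0.0755 + 0.0396 = -0.0359
d₁ = -0.0359 / 0.1768 = -0.2030 ⇒ -0.20
d₂ = d₁ − σ√T = -0.2030 − 0.1768 = -0.3798 ⇒ -0.38
exp(−rT) = exp(−0.048·0.5) = 0.9763
C = 255·N(-0.20) − 275·0.9763·N(-0.38) = 255·0.4207 − 275·0.9763·0.3520 = 107.2785 − 94.5058 = 12.7727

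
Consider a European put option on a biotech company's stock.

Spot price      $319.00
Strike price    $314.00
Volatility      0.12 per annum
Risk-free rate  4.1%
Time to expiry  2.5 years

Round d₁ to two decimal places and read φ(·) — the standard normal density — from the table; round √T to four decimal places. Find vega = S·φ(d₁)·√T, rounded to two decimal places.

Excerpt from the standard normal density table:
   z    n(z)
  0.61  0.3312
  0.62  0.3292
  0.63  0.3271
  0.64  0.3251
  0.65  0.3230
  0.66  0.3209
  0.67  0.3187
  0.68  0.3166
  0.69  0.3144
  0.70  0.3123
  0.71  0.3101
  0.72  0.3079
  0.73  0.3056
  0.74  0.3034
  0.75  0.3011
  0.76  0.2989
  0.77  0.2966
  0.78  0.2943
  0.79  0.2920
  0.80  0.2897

σ√T = 0.12 × 1.5811 = 0.1897
d₁ = [ln(319/314) + (0.041 + 0.12²/2)·2.5] / 0.1897 = [0.0158 + 0.1205] / 0.1897 = 0.7184 which rounds to 0.72
√T = √2.5 = 1.5811
φ(d₁) = φ(0.72) = 0.3079
vega = S·φ(d₁)·√T = 319·0.3079·1.5811 = 155.2958

155.30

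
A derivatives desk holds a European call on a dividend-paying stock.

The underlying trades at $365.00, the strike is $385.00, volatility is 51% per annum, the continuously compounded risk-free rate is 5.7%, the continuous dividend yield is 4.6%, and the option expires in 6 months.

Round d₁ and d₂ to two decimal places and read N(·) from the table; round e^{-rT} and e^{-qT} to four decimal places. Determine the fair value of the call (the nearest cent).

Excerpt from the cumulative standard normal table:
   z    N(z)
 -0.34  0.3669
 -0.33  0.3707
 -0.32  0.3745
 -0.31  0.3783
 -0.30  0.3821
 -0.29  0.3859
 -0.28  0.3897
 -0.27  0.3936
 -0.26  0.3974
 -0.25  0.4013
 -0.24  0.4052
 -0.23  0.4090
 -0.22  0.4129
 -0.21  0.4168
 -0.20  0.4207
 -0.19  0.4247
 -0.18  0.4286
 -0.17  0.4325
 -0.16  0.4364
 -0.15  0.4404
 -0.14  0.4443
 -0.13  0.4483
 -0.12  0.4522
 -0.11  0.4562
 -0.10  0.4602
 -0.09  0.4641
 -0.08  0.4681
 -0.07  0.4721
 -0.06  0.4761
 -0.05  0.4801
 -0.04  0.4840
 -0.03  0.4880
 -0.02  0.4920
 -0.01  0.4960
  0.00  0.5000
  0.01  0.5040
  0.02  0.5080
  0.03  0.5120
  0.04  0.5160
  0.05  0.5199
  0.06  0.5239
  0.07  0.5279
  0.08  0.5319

$43.90

σ√T = 0.51 × 0.7071 = 0.3606
d₁ = [ln(365/385) + (0.057 − 0.046 + ½·0.51²)·0.5] / (σ√T) = (-0.0533 + 0.0705) / 0.3606 = 0.0476 ⇒ 0.05
d₂ = 0.0476 − 0.3606 = -0.3130 ⇒ -0.31
e^(−qT) = e^(−0.046·0.5) = 0.9773;  e^(−rT) = e^(−0.057·0.5) = 0.9719
N(d₁) = N(0.05) = 0.5199;  N(d₂) = N(-0.31) = 0.3783
C = 365·0.9773·0.5199 − 385·0.9719·0.3783 = 185.4559 − 141.5529 = 43.9030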